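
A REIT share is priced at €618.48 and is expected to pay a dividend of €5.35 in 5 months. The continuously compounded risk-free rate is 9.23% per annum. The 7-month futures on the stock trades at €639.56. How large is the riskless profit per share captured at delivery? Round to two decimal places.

PV(dividends) I = 5.35·e^(−0.0923·5/12) = 5.1482
Fair futures F* = (S − I)·e^(rT) = (618.48 − 5.1482)·e^0.053842 = 613.3318 × 1.055318 = 647.2601
Market €639.56 < fair 647.2601: forward underpriced → reverse cash-and-carry (short the stock, invest proceeds at r, pay the dividends, go long the forward).
Profit at T = |F_mkt − F*| = |639.56 − 647.2601| = €7.70 per share

€7.70 per share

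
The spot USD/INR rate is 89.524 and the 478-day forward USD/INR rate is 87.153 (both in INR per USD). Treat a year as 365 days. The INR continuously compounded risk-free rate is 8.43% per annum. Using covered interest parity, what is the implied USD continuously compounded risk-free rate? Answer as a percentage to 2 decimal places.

F = S·e^((r_INR − r_USD)T) ⇒ r_USD = r_INR − ln(F/S)/T
ln(87.153/89.524) = -0.026842; /(478/365) = -0.020497
r_USD = 0.0843 + 0.020497 = 0.104797
r_USD = 10.48%

10.48%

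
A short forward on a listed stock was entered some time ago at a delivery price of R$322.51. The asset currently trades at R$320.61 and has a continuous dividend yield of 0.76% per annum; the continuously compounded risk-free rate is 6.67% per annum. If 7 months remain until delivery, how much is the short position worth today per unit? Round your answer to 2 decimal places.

Current fair forward for the remaining 7 months: F = S·e^((r − q)·T), (r − q) = 0.0667 − 0.0076 = 0.0591
F = 320.61 · e^(0.0591 × 7/12) = 320.61 × 1.035076 = 331.8557
Value of long forward = (F − K)·e^(−rT) = (331.8557 − 322.51) · e^(−0.0667·7/12)
= 9.3457 × 0.961839 = 8.99
Short position value = −(long value) = -R$8.99

-R$8.99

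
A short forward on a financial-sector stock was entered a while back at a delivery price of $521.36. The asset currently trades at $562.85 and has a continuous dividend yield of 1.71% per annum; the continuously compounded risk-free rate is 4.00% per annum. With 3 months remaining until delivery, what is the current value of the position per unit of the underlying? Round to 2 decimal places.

Current fair forward for the remaining 3 months: F = S·e^((r − q)·T), (r − q) = 0.0400 − 0.0171 = 0.0229
F = 562.85 · e^(0.0229 × 3/12) = 562.85 × 1.005741 = 566.0813
Value of long forward = (F − K)·e^(−rT) = (566.0813 − 521.36) · e^(−0.0400·3/12)
= 44.7213 × 0.990050 = 44.28
Short position value = −(long value) = -$44.28

-$44.28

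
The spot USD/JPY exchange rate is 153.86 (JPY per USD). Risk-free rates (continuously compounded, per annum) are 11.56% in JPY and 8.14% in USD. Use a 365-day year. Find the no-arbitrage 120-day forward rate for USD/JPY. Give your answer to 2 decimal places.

F = S·e^((r_JPY − r_USD)T) = 153.86 · e^((0.1156 − 0.0814) × 120/365)
= 153.86 · e^0.011244 = 153.86 × 1.011307
F = 155.60 JPY per USD

155.60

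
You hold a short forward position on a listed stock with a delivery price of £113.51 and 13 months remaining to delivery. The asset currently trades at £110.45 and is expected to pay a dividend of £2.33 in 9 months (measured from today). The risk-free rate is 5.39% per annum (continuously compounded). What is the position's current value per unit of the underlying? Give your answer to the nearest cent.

-£1.14

PV(remaining dividends) I = 2.33·e^(−0.0539·9/12) = 2.2377
Current forward F = (S − I)·e^(rT) = (110.45 − 2.2377)·e^(0.0539·13/12) = 108.2123 × 1.060130 = 114.7191
Value (long) = (F − K)·e^(−rT) = (114.7191 − 113.51) × 0.943280 = 1.1405
Short position value = −(long value) = -£1.14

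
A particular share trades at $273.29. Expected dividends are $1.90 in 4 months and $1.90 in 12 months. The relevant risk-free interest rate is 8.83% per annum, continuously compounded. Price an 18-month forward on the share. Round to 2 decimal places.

PV(dividends) I = 1.90·e^(−0.0883·4/12) + 1.90·e^(−0.0883·12/12)
I = 1.8449 + 1.7394 = 3.5843
F = (S − I)·e^(rT) = (273.29 − 3.5843) · e^(0.0883·18/12)
= 269.7057 · e^0.132450 = 269.7057 × 1.141622 = $307.90

$307.90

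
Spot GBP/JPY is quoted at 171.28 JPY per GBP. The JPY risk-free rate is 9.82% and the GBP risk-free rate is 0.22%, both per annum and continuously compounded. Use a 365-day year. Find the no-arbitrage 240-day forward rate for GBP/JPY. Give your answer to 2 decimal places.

182.44

F = S·e^((r_JPY − r_GBP)T) = 171.28 · e^((0.0982 − 0.0022) × 240/365)
= 171.28 · e^0.063123 = 171.28 × 1.065158
F = 182.44 JPY per GBP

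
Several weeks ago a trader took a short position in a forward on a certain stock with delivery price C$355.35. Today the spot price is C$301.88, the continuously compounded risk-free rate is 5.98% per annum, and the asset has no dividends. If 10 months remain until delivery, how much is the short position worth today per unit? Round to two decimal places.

C$36.20

Current fair forward for the remaining 10 months: F = S·e^(r·T), r = 0.0598
F = 301.88 · e^(0.0598 × 10/12) = 301.88 × 1.051096 = 317.3049
Value of long forward = (F − K)·e^(−rT) = (317.3049 − 355.35) · e^(−0.0598·10/12)
= -38.0451 × 0.951388 = -36.20
Short position value = −(long value) = C$36.20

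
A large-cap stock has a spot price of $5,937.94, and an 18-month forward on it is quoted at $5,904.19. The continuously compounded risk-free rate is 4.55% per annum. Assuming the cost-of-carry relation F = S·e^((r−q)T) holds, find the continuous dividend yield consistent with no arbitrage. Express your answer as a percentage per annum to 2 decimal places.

From F = S·e^((r−q)T): (r − q) = ln(F/S)/T
ln(5904.19/5937.94) = ln(0.994316) = -0.005700
(r − q) = -0.005700 / (18/12) = -0.003800
q = r − ln(F/S)/T = 0.0455 + 0.003800 = 0.049300
q = 4.93%

4.93%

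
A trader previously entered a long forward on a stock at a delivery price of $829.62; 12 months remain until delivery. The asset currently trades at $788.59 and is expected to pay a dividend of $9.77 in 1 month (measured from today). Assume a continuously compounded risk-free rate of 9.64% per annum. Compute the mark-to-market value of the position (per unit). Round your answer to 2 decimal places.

PV(remaining dividends) I = 9.77·e^(−0.0964·1/12) = 9.6918
Current forward F = (S − I)·e^(rT) = (788.59 − 9.6918)·e^(0.0964·12/12) = 778.8982 × 1.101199 = 857.7219
Value (long) = (F − K)·e^(−rT) = (857.7219 − 829.62) × 0.908101 = 25.5194
Value = $25.52

$25.52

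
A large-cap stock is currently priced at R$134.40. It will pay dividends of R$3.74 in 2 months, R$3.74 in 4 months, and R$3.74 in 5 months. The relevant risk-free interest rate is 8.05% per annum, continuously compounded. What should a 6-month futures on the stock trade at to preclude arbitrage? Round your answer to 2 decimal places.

PV(dividends) I = 3.74·e^(−0.0805·2/12) + 3.74·e^(−0.0805·4/12) + 3.74·e^(−0.0805·5/12)
I = 3.6902 + 3.6410 + 3.6166 = 10.9478
F = (S − I)·e^(rT) = (134.40 − 10.9478) · e^(0.0805·6/12)
= 123.4522 · e^0.040250 = 123.4522 × 1.041071 = R$128.52

R$128.52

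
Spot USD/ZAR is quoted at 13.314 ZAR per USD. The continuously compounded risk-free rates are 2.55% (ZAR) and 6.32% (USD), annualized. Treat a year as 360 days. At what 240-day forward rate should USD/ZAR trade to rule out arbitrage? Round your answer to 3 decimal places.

F = S·e^((r_ZAR − r_USD)T) = 13.314 · e^((0.0255 − 0.0632) × 240/360)
= 13.314 · e^-0.025133 = 13.314 × 0.975180
F = 12.984 ZAR per USD

12.984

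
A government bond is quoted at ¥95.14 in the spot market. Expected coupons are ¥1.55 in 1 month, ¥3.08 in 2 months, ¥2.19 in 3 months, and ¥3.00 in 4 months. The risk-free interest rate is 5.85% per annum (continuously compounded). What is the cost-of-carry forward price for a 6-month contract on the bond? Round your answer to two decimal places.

PV(coupons) I = 1.55·e^(−0.0585·1/12) + 3.08·e^(−0.0585·2/12) + 2.19·e^(−0.0585·3/12) + 3.00·e^(−0.0585·4/12)
I = 1.5425 + 3.0501 + 2.1582 + 2.9421 = 9.6929
F = (S − I)·e^(rT) = (95.14 − 9.6929) · e^(0.0585·6/12)
= 85.4471 · e^0.029250 = 85.4471 × 1.029682 = ¥87.98

¥87.98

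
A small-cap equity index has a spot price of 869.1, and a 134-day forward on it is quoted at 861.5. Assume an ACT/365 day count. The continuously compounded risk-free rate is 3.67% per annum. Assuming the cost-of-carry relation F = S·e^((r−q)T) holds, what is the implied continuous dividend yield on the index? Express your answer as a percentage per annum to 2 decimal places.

6.06%

From F = S·e^((r−q)T): (r − q) = ln(F/S)/T
ln(861.5/869.1) = ln(0.991255) = -0.008783
(r − q) = -0.008783 / (134/365) = -0.023924
q = r − ln(F/S)/T = 0.0367 + 0.023924 = 0.060624
q = 6.06%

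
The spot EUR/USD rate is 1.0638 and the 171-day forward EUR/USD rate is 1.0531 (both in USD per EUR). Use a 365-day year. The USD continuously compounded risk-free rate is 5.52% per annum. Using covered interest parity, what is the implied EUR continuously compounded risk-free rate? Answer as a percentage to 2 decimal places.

F = S·e^((r_USD − r_EUR)T) ⇒ r_EUR = r_USD − ln(F/S)/T
ln(1.0531/1.0638) = -0.010109; /(171/365) = -0.021578
r_EUR = 0.0552 + 0.021578 = 0.076778
r_EUR = 7.68%

7.68%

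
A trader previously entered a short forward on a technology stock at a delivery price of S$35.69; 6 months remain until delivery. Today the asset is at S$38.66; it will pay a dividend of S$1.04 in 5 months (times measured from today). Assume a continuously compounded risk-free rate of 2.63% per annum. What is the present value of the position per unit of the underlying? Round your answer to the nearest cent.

PV(remaining dividends) I = 1.04·e^(−0.0263·5/12) = 1.0287
Current forward F = (S − I)·e^(rT) = (38.66 − 1.0287)·e^(0.0263·6/12) = 37.6313 × 1.013237 = 38.1294
Value (long) = (F − K)·e^(−rT) = (38.1294 − 35.69) × 0.986936 = 2.4075
Short position value = −(long value) = -S$2.41

-S$2.41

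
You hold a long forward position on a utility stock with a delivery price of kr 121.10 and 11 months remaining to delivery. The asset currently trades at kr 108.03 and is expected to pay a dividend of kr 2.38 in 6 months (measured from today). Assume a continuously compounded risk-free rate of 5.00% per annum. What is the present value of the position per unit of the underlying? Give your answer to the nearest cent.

-kr 9.97

PV(remaining dividends) I = 2.38·e^(−0.0500·6/12) = 2.3212
Current forward F = (S − I)·e^(rT) = (108.03 − 2.3212)·e^(0.0500·11/12) = 105.7088 × 1.046900 = 110.6665
Value (long) = (F − K)·e^(−rT) = (110.6665 − 121.10) × 0.955201 = -9.9661
Value = -kr 9.97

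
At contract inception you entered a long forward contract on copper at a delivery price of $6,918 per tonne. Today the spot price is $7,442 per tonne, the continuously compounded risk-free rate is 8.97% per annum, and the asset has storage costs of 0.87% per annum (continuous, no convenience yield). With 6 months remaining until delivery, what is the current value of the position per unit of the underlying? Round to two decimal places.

Current fair forward for the remaining 6 months: F = S·e^((r + u)·T), (r + u) = 0.0897 + 0.0087 = 0.0984
F = 7442 · e^(0.0984 × 6/12) = 7442 × 1.05043042 = 7817.3032
Value of long forward = (F − K)·e^(−rT) = (7817.3032 − 6918) · e^(−0.0897·6/12)
= 899.3032 × 0.95614089 = 859.86

$859.86 per tonne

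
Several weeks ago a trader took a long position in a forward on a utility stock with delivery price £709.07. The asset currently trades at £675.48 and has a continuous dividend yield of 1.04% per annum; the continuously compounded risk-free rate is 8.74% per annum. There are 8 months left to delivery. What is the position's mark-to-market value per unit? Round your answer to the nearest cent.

Current fair forward for the remaining 8 months: F = S·e^((r − q)·T), (r − q) = 0.0874 − 0.0104 = 0.0770
F = 675.48 · e^(0.0770 × 8/12) = 675.48 × 1.052674 = 711.0602
Value of long forward = (F − K)·e^(−rT) = (711.0602 − 709.07) · e^(−0.0874·8/12)
= 1.9902 × 0.943398 = 1.88

£1.88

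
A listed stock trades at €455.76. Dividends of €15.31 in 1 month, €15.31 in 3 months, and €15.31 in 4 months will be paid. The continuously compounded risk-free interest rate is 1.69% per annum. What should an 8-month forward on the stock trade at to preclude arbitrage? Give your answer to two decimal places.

PV(dividends) I = 15.31·e^(−0.0169·1/12) + 15.31·e^(−0.0169·3/12) + 15.31·e^(−0.0169·4/12)
I = 15.2885 + 15.2455 + 15.2240 = 45.7580
F = (S − I)·e^(rT) = (455.76 − 45.7580) · e^(0.0169·8/12)
= 410.0020 · e^0.011267 = 410.0020 × 1.011331 = €414.65

€414.65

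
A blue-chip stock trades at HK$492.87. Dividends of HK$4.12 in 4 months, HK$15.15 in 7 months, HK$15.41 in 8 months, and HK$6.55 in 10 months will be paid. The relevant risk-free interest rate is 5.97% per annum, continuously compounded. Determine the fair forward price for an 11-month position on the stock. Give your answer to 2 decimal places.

PV(dividends) I = 4.12·e^(−0.0597·4/12) + 15.15·e^(−0.0597·7/12) + 15.41·e^(−0.0597·8/12) + 6.55·e^(−0.0597·10/12)
I = 4.0388 + 14.6315 + 14.8087 + 6.2321 = 39.7111
F = (S − I)·e^(rT) = (492.87 − 39.7111) · e^(0.0597·11/12)
= 453.1589 · e^0.054725 = 453.1589 × 1.056250 = HK$478.65

HK$478.65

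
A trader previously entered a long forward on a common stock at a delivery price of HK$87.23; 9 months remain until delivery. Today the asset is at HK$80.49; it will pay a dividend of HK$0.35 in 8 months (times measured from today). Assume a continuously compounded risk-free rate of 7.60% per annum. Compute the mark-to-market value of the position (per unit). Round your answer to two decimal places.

-HK$2.24

PV(remaining dividends) I = 0.35·e^(−0.0760·8/12) = 0.3327
Current forward F = (S − I)·e^(rT) = (80.49 − 0.3327)·e^(0.0760·9/12) = 80.1573 × 1.058656 = 84.8590
Value (long) = (F − K)·e^(−rT) = (84.8590 − 87.23) × 0.944594 = -2.2396
Value = -HK$2.24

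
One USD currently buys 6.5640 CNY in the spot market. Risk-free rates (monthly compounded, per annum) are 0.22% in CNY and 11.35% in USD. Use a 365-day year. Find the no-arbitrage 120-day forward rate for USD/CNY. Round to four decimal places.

6.3293

By covered interest parity, F = S · (1+r_CNY/12)^(12T) / (1+r_USD/12)^(12T)
= 6.5640 × 1.000723 / 1.037838 = 6.5640 × 0.964238
F = 6.3293 CNY per USD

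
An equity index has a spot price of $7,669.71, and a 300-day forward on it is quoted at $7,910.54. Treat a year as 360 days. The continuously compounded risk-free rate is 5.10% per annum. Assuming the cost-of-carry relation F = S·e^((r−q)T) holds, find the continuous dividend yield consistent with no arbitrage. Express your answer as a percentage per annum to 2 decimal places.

From F = S·e^((r−q)T): (r − q) = ln(F/S)/T
ln(7910.54/7669.71) = ln(1.031400) = 0.030917
(r − q) = 0.030917 / (300/360) = 0.037100
q = r − ln(F/S)/T = 0.0510 − 0.037100 = 0.013900
q = 1.39%

1.39%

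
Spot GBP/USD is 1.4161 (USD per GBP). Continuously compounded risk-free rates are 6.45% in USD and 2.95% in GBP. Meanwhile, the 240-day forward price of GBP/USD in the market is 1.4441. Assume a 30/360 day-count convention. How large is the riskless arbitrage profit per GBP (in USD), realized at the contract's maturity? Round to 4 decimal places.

0.0054 per GBP (in USD)

Fair forward: F* = S·e^(carry·T), with carry = (r_USD − r_GBP) = 0.0645 − 0.0295 = 0.0350
F* = 1.4161 · e^(0.0350 × 240/360) = 1.4161 · e^0.023333 = 1.4161 × 1.023607 = 1.4495
Market 1.4441 < fair 1.4495: forward underpriced → reverse cash-and-carry (short spot, go long the forward).
At maturity, profit = |F_mkt − F*| = |1.4441 − 1.4495| = 0.0054 per GBP (in USD)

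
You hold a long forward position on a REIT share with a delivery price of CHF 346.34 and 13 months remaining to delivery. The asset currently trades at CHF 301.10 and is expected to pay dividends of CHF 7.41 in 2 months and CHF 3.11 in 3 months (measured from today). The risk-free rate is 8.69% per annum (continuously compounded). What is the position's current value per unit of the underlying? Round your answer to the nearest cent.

-CHF 24.47

PV(remaining dividends) I = 7.41·e^(−0.0869·2/12) + 3.11·e^(−0.0869·3/12) = 10.3466
Current forward F = (S − I)·e^(rT) = (301.10 − 10.3466)·e^(0.0869·13/12) = 290.7534 × 1.098715 = 319.4551
Value (long) = (F − K)·e^(−rT) = (319.4551 − 346.34) × 0.910154 = -24.4694
Value = -CHF 24.47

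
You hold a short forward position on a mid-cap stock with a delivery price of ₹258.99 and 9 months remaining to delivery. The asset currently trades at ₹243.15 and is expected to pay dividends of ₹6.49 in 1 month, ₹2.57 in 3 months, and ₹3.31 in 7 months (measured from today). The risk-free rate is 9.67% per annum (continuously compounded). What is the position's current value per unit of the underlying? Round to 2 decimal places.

PV(remaining dividends) I = 6.49·e^(−0.0967·1/12) + 2.57·e^(−0.0967·3/12) + 3.31·e^(−0.0967·7/12) = 12.0750
Current forward F = (S − I)·e^(rT) = (243.15 − 12.0750)·e^(0.0967·9/12) = 231.0750 × 1.075220 = 248.4565
Value (long) = (F − K)·e^(−rT) = (248.4565 − 258.99) × 0.930042 = -9.7966
Short position value = −(long value) = ₹9.80

₹9.80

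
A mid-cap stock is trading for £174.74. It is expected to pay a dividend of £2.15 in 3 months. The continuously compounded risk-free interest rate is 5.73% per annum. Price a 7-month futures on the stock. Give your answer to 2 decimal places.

PV(dividends) I = 2.15·e^(−0.0573·3/12)
I = 2.1194
F = (S − I)·e^(rT) = (174.74 − 2.1194) · e^(0.0573·7/12)
= 172.6206 · e^0.033425 = 172.6206 × 1.033990 = £178.49

£178.49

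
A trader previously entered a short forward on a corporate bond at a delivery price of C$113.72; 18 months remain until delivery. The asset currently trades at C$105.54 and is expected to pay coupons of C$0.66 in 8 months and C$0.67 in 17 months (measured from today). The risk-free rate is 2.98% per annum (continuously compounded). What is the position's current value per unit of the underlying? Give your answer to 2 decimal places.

PV(remaining coupons) I = 0.66·e^(−0.0298·8/12) + 0.67·e^(−0.0298·17/12) = 1.2893
Current forward F = (S − I)·e^(rT) = (105.54 − 1.2893)·e^(0.0298·18/12) = 104.2507 × 1.045714 = 109.0164
Value (long) = (F − K)·e^(−rT) = (109.0164 − 113.72) × 0.956284 = -4.4980
Short position value = −(long value) = C$4.50

C$4.50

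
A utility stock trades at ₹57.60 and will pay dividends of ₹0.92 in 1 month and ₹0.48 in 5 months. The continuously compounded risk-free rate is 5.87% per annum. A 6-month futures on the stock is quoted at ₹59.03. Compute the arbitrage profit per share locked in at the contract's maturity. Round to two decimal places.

₹1.14 per share

PV(dividends) I = 0.92·e^(−0.0587·1/12) + 0.48·e^(−0.0587·5/12) = 1.3839
Fair futures F* = (S − I)·e^(rT) = (57.60 − 1.3839)·e^0.029350 = 56.2161 × 1.029785 = 57.8905
Market ₹59.03 > fair 57.8905: forward overpriced → cash-and-carry (borrow at r, buy the stock and collect the dividends, short the forward).
Profit at T = |F_mkt − F*| = |59.03 − 57.8905| = ₹1.14 per share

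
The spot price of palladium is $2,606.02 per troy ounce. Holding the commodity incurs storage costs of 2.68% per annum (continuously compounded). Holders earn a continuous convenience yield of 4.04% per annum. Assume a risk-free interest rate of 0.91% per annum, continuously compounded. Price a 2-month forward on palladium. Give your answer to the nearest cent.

$2,604.07 per troy ounce

Net carry = r + u − y = 0.0091 + 0.0268 − 0.0404 = -0.0045
F = S·e^((r+u−y)T) = 2606.02 · e^(-0.0045 × 2/12) = 2606.02 · e^-0.00075000
= 2606.02 × 0.99925028 = $2,604.07 per troy ounce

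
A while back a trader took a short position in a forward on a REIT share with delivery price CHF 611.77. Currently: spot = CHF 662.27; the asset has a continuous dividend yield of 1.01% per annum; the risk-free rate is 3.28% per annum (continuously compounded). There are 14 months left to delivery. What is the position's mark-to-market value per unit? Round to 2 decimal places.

-CHF 65.71

Current fair forward for the remaining 14 months: F = S·e^((r − q)·T), (r − q) = 0.0328 − 0.0101 = 0.0227
F = 662.27 · e^(0.0227 × 14/12) = 662.27 × 1.026837 = 680.0433
Value of long forward = (F − K)·e^(−rT) = (680.0433 − 611.77) · e^(−0.0328·14/12)
= 68.2733 × 0.962456 = 65.71
Short position value = −(long value) = -CHF 65.71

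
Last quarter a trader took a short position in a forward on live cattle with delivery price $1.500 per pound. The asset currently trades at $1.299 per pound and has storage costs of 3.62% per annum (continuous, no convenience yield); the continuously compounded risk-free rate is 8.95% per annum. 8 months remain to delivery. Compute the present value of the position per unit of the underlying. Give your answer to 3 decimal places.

Current fair forward for the remaining 8 months: F = S·e^((r + u)·T), (r + u) = 0.0895 + 0.0362 = 0.1257
F = 1.299 · e^(0.1257 × 8/12) = 1.299 × 1.087411 = 1.4125
Value of long forward = (F − K)·e^(−rT) = (1.4125 − 1.500) · e^(−0.0895·8/12)
= -0.0875 × 0.942079 = -0.082
Short position value = −(long value) = $0.082

$0.082 per pound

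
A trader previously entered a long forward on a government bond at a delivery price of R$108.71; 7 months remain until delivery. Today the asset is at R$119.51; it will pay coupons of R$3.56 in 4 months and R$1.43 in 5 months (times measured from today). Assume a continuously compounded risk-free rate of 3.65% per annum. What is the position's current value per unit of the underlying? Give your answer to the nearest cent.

R$8.16

PV(remaining coupons) I = 3.56·e^(−0.0365·4/12) + 1.43·e^(−0.0365·5/12) = 4.9254
Current forward F = (S − I)·e^(rT) = (119.51 − 4.9254)·e^(0.0365·7/12) = 114.5846 × 1.021520 = 117.0505
Value (long) = (F − K)·e^(−rT) = (117.0505 − 108.71) × 0.978933 = 8.1648
Value = R$8.16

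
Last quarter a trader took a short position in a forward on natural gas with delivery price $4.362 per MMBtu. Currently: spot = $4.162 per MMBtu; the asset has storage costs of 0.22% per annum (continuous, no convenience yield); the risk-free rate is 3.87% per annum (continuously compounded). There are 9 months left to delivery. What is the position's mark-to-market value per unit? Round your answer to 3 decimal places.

$0.068 per MMBtu

Current fair forward for the remaining 9 months: F = S·e^((r + u)·T), (r + u) = 0.0387 + 0.0022 = 0.0409
F = 4.162 · e^(0.0409 × 9/12) = 4.162 × 1.031150 = 4.2916
Value of long forward = (F − K)·e^(−rT) = (4.2916 − 4.362) · e^(−0.0387·9/12)
= -0.0704 × 0.971392 = -0.068
Short position value = −(long value) = $0.068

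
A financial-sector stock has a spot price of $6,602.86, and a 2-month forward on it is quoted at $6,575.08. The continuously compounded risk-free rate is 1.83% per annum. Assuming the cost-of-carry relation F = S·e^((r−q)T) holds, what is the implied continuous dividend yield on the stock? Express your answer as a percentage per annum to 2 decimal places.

From F = S·e^((r−q)T): (r − q) = ln(F/S)/T
ln(6575.08/6602.86) = ln(0.995793) = -0.004216
(r − q) = -0.004216 / (2/12) = -0.025296
q = r − ln(F/S)/T = 0.0183 + 0.025296 = 0.043596
q = 4.36%

4.36%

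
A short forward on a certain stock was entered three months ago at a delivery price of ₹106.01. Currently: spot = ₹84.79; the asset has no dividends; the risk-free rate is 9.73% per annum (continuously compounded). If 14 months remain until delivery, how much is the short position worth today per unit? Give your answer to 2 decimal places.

₹9.84

Current fair forward for the remaining 14 months: F = S·e^(r·T), r = 0.0973
F = 84.79 · e^(0.0973 × 14/12) = 84.79 × 1.120211 = 94.9827
Value of long forward = (F − K)·e^(−rT) = (94.9827 − 106.01) · e^(−0.0973·14/12)
= -11.0273 × 0.892689 = -9.84
Short position value = −(long value) = ₹9.84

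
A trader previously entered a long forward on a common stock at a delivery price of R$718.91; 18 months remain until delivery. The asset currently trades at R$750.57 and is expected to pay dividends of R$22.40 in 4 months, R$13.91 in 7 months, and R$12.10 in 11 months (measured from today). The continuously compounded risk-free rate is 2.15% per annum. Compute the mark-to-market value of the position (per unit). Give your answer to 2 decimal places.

PV(remaining dividends) I = 22.40·e^(−0.0215·4/12) + 13.91·e^(−0.0215·7/12) + 12.10·e^(−0.0215·11/12) = 47.8405
Current forward F = (S − I)·e^(rT) = (750.57 − 47.8405)·e^(0.0215·18/12) = 702.7295 × 1.032776 = 725.7622
Value (long) = (F − K)·e^(−rT) = (725.7622 − 718.91) × 0.968264 = 6.6347
Value = R$6.63

R$6.63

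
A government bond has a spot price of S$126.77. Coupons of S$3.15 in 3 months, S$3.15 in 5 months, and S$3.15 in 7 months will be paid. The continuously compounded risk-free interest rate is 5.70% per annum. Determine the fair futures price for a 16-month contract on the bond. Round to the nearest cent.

PV(coupons) I = 3.15·e^(−0.0570·3/12) + 3.15·e^(−0.0570·5/12) + 3.15·e^(−0.0570·7/12)
I = 3.1054 + 3.0761 + 3.0470 = 9.2285
F = (S − I)·e^(rT) = (126.77 − 9.2285) · e^(0.0570·16/12)
= 117.5415 · e^0.076000 = 117.5415 × 1.078963 = S$126.82

S$126.82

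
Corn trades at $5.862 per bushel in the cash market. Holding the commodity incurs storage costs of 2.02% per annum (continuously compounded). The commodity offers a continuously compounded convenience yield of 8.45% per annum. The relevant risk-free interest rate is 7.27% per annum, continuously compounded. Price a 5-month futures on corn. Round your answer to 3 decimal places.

Net carry = r + u − y = 0.0727 + 0.0202 − 0.0845 = 0.0084
F = S·e^((r+u−y)T) = 5.862 · e^(0.0084 × 5/12) = 5.862 · e^0.003500
= 5.862 × 1.003506 = $5.883 per bushel

$5.883 per bushel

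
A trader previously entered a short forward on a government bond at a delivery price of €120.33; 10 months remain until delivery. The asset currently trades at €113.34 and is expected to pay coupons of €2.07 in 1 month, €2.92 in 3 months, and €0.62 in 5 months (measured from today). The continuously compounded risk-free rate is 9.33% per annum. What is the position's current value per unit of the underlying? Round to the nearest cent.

€3.49

PV(remaining coupons) I = 2.07·e^(−0.0933·1/12) + 2.92·e^(−0.0933·3/12) + 0.62·e^(−0.0933·5/12) = 5.5030
Current forward F = (S − I)·e^(rT) = (113.34 − 5.5030)·e^(0.0933·10/12) = 107.8370 × 1.080852 = 116.5558
Value (long) = (F − K)·e^(−rT) = (116.5558 − 120.33) × 0.925196 = -3.4919
Short position value = −(long value) = €3.49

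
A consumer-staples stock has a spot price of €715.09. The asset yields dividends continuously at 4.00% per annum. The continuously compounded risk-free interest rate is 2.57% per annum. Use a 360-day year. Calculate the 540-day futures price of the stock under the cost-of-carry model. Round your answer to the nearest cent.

F = S·e^((r − q)T) = 715.09 · e^((0.0257 − 0.0400) × 540/360)
= 715.09 · e^-0.021450 = 715.09 × 0.978778
F = €699.91

€699.91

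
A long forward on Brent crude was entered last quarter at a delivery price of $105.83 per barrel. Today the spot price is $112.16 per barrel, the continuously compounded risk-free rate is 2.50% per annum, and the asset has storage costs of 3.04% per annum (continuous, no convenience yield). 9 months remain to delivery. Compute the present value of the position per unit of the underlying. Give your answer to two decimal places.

Current fair forward for the remaining 9 months: F = S·e^((r + u)·T), (r + u) = 0.0250 + 0.0304 = 0.0554
F = 112.16 · e^(0.0554 × 9/12) = 112.16 × 1.042425 = 116.9184
Value of long forward = (F − K)·e^(−rT) = (116.9184 − 105.83) · e^(−0.0250·9/12)
= 11.0884 × 0.981425 = 10.88

$10.88 per barrel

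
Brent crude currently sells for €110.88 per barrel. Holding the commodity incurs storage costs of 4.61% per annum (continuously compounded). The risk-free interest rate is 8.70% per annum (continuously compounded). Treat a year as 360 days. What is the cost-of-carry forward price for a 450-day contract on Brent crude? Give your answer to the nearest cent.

Net carry = r + u − y = 0.0870 + 0.0461 − 0.0000 = 0.1331
F = S·e^((r+u−y)T) = 110.88 · e^(0.1331 × 450/360) = 110.88 · e^0.166375
= 110.88 × 1.181016 = €130.95 per barrel

€130.95 per barrel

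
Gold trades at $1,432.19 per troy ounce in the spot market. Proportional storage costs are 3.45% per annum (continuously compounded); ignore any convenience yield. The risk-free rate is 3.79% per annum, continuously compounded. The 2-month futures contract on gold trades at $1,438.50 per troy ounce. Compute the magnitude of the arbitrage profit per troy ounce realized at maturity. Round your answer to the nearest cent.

$11.08 per troy ounce

Fair futures: F* = S·e^(carry·T), with carry = (r + u) = 0.0379 + 0.0345 = 0.0724
F* = 1432.19 · e^(0.0724 × 2/12) = 1432.19 · e^0.01206667 = 1432.19 × 1.01213977 = $1449.5765
Market $1438.50 < fair $1449.5765: forward underpriced → reverse cash-and-carry (short spot, go long the forward).
At maturity, profit = |F_mkt − F*| = |1438.50 − 1449.5765| = $11.08 per troy ounce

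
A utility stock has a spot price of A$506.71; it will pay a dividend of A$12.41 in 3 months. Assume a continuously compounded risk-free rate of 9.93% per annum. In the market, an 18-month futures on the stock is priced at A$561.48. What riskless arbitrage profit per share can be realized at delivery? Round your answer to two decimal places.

A$12.57 per share

PV(dividends) I = 12.41·e^(−0.0993·3/12) = 12.1057
Fair futures F* = (S − I)·e^(rT) = (506.71 − 12.1057)·e^0.148950 = 494.6043 × 1.160615 = 574.0452
Market A$561.48 < fair 574.0452: forward underpriced → reverse cash-and-carry (short the stock, invest proceeds at r, pay the dividends, go long the forward).
Profit at T = |F_mkt − F*| = |561.48 − 574.0452| = A$12.57 per share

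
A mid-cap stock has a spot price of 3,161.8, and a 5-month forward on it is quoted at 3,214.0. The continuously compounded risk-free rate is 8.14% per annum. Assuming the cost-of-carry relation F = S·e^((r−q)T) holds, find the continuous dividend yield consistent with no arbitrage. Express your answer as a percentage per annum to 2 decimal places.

From F = S·e^((r−q)T): (r − q) = ln(F/S)/T
ln(3214.0/3161.8) = ln(1.016510) = 0.016375
(r − q) = 0.016375 / (5/12) = 0.039300
q = r − ln(F/S)/T = 0.0814 − 0.039300 = 0.042100
q = 4.21%

4.21%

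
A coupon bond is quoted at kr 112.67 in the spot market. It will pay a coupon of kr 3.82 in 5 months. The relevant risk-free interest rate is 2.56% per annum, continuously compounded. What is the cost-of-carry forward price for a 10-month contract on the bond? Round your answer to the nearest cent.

PV(coupons) I = 3.82·e^(−0.0256·5/12)
I = 3.7795
F = (S − I)·e^(rT) = (112.67 − 3.7795) · e^(0.0256·10/12)
= 108.8905 · e^0.021333 = 108.8905 × 1.021562 = kr 111.24

kr 111.24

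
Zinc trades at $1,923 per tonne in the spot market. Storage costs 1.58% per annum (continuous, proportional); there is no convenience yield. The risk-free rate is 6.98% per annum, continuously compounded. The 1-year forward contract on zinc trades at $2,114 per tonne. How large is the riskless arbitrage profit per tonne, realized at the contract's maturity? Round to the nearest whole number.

Fair forward: F* = S·e^(carry·T), with carry = (r + u) = 0.0698 + 0.0158 = 0.0856
F* = 1923 · e^(0.0856 × 1) = 1923 · e^0.085600 = 1923 × 1.089370 = $2094.8585
Market $2114 > fair $2094.8585: forward overpriced → cash-and-carry (buy spot, short the forward).
At maturity, profit = |F_mkt − F*| = |2114 − 2094.8585| = $19 per tonne

$19 per tonne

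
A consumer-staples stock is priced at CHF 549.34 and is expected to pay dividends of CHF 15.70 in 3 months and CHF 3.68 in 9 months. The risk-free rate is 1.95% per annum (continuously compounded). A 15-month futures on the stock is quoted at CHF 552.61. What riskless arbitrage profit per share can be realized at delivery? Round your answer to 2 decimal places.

PV(dividends) I = 15.70·e^(−0.0195·3/12) + 3.68·e^(−0.0195·9/12) = 19.2502
Fair futures F* = (S − I)·e^(rT) = (549.34 − 19.2502)·e^0.024375 = 530.0898 × 1.024674 = 543.1692
Market CHF 552.61 > fair 543.1692: forward overpriced → cash-and-carry (borrow at r, buy the stock and collect the dividends, short the forward).
Profit at T = |F_mkt − F*| = |552.61 − 543.1692| = CHF 9.44 per share

CHF 9.44 per share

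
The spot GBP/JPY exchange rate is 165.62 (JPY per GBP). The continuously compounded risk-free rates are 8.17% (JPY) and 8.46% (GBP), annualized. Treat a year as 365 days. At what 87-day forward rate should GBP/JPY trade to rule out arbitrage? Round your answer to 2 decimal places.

165.51

F = S·e^((r_JPY − r_GBP)T) = 165.62 · e^((0.0817 − 0.0846) × 87/365)
= 165.62 · e^-0.000691 = 165.62 × 0.999309
F = 165.51 JPY per GBP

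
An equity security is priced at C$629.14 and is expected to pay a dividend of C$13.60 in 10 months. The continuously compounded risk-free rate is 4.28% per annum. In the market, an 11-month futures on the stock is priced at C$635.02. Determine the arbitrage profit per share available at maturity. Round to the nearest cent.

PV(dividends) I = 13.60·e^(−0.0428·10/12) = 13.1235
Fair futures F* = (S − I)·e^(rT) = (629.14 − 13.1235)·e^0.039233 = 616.0165 × 1.040013 = 640.6652
Market C$635.02 < fair 640.6652: forward underpriced → reverse cash-and-carry (short the stock, invest proceeds at r, pay the dividends, go long the forward).
Profit at T = |F_mkt − F*| = |635.02 − 640.6652| = C$5.65 per share

C$5.65 per share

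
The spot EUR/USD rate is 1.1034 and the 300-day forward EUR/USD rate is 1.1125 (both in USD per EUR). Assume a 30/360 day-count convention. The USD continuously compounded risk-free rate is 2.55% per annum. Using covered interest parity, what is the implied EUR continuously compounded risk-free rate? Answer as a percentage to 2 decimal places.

F = S·e^((r_USD − r_EUR)T) ⇒ r_EUR = r_USD − ln(F/S)/T
ln(1.1125/1.1034) = 0.008213; /(300/360) = 0.009856
r_EUR = 0.0255 − 0.009856 = 0.015644
r_EUR = 1.56%

1.56%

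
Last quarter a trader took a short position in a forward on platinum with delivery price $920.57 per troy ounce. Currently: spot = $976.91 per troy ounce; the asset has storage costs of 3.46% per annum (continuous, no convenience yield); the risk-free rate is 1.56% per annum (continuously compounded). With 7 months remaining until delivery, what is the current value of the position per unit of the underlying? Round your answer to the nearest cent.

-$84.60 per troy ounce

Current fair forward for the remaining 7 months: F = S·e^((r + u)·T), (r + u) = 0.0156 + 0.0346 = 0.0502
F = 976.91 · e^(0.0502 × 7/12) = 976.91 × 1.029716 = 1005.9399
Value of long forward = (F − K)·e^(−rT) = (1005.9399 − 920.57) · e^(−0.0156·7/12)
= 85.3699 × 0.990941 = 84.60
Short position value = −(long value) = -$84.60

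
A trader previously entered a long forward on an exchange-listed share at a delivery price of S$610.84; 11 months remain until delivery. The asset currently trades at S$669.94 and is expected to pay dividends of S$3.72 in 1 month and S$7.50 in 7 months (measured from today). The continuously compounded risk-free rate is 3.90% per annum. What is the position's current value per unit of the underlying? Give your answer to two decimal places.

PV(remaining dividends) I = 3.72·e^(−0.0390·1/12) + 7.50·e^(−0.0390·7/12) = 11.0392
Current forward F = (S − I)·e^(rT) = (669.94 − 11.0392)·e^(0.0390·11/12) = 658.9008 × 1.036397 = 682.8828
Value (long) = (F − K)·e^(−rT) = (682.8828 − 610.84) × 0.964881 = 69.5127
Value = S$69.51

S$69.51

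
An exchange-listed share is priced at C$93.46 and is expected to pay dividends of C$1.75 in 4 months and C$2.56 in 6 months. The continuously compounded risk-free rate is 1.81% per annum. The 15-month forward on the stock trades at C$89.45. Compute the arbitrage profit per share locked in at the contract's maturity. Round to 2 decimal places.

C$1.77 per share

PV(dividends) I = 1.75·e^(−0.0181·4/12) + 2.56·e^(−0.0181·6/12) = 4.2764
Fair forward F* = (S − I)·e^(rT) = (93.46 − 4.2764)·e^0.022625 = 89.1836 × 1.022883 = 91.2244
Market C$89.45 < fair 91.2244: forward underpriced → reverse cash-and-carry (short the stock, invest proceeds at r, pay the dividends, go long the forward).
Profit at T = |F_mkt − F*| = |89.45 − 91.2244| = C$1.77 per share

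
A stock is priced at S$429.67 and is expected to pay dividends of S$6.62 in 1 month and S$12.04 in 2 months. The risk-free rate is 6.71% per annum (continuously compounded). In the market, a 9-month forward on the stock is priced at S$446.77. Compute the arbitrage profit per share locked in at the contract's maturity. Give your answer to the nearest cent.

PV(dividends) I = 6.62·e^(−0.0671·1/12) + 12.04·e^(−0.0671·2/12) = 18.4892
Fair forward F* = (S − I)·e^(rT) = (429.67 − 18.4892)·e^0.050325 = 411.1808 × 1.051613 = 432.4031
Market S$446.77 > fair 432.4031: forward overpriced → cash-and-carry (borrow at r, buy the stock and collect the dividends, short the forward).
Profit at T = |F_mkt − F*| = |446.77 − 432.4031| = S$14.37 per share

S$14.37 per share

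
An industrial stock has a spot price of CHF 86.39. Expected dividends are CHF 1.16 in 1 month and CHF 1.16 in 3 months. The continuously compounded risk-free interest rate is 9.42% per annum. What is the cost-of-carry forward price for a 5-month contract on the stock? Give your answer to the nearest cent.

CHF 87.47

PV(dividends) I = 1.16·e^(−0.0942·1/12) + 1.16·e^(−0.0942·3/12)
I = 1.1509 + 1.1330 = 2.2839
F = (S − I)·e^(rT) = (86.39 − 2.2839) · e^(0.0942·5/12)
= 84.1061 · e^0.039250 = 84.1061 × 1.040030 = CHF 87.47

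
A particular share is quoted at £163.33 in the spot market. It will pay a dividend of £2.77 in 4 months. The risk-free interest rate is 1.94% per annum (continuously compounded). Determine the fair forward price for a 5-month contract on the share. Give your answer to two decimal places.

PV(dividends) I = 2.77·e^(−0.0194·4/12)
I = 2.7521
F = (S − I)·e^(rT) = (163.33 − 2.7521) · e^(0.0194·5/12)
= 160.5779 · e^0.008083 = 160.5779 × 1.008116 = £161.88

£161.88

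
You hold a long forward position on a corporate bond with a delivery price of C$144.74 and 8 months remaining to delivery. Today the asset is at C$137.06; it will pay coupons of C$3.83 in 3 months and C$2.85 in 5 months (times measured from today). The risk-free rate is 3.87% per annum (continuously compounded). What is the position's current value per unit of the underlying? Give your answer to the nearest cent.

PV(remaining coupons) I = 3.83·e^(−0.0387·3/12) + 2.85·e^(−0.0387·5/12) = 6.5975
Current forward F = (S − I)·e^(rT) = (137.06 − 6.5975)·e^(0.0387·8/12) = 130.4625 × 1.026136 = 133.8723
Value (long) = (F − K)·e^(−rT) = (133.8723 − 144.74) × 0.974530 = -10.5909
Value = -C$10.59

-C$10.59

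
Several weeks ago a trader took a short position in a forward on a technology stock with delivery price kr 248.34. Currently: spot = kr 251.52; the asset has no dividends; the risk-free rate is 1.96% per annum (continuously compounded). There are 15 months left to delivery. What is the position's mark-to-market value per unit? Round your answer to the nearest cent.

-kr 9.19

Current fair forward for the remaining 15 months: F = S·e^(r·T), r = 0.0196
F = 251.52 · e^(0.0196 × 15/12) = 251.52 × 1.024803 = 257.7585
Value of long forward = (F − K)·e^(−rT) = (257.7585 − 248.34) · e^(−0.0196·15/12)
= 9.4185 × 0.975798 = 9.19
Short position value = −(long value) = -kr 9.19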